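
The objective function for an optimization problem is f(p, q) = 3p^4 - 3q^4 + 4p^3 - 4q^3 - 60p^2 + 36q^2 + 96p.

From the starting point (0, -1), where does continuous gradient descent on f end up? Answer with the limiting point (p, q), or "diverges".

f is separable, so gradient descent decouples: p follows -∂f/∂p, q follows -∂f/∂q.
∂f/∂p = 12(p - 2)(p - 1)(p + 4); at p=0 this is 96, so p decreases.
∂f/∂q = -12q(q - 2)(q + 3); at q=-1 this is -72, so q increases.
p converges to its nearest critical value -4 (a local min of the p-part); q converges to 0. The iterate converges to (-4, 0).

(-4, 0)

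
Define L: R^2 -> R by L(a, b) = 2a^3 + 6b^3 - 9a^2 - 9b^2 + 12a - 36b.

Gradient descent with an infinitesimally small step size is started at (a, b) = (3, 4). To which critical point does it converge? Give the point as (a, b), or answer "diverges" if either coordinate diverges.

L is separable, so gradient descent decouples: a follows -∂L/∂a, b follows -∂L/∂b.
∂L/∂a = 6(a - 2)(a - 1); at a=3 this is 12, so a decreases.
∂L/∂b = 18(b - 2)(b + 1); at b=4 this is 180, so b decreases.
a converges to its nearest critical value 2 (a local min of the a-part); b converges to 2. The iterate converges to (2, 2).

(2, 2)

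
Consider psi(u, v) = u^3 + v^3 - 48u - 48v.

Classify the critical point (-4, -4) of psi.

The mixed partial ∂²psi/∂u∂v is 0, so the Hessian at any point is diag(psi_uu, psi_vv) = diag(6u, 6v).
At (-4, -4): H = diag(-24, -24).
Both eigenvalues are negative, so H is negative definite: a local maximum.

local maximum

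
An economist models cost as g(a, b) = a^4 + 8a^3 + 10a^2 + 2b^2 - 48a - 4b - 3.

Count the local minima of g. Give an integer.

2

g separates as a function of a plus a function of b, so ∇g=0 decouples.
∂g/∂a = 4(a - 1)(a + 3)(a + 4) = 0 at a ∈ {-4, -3, 1}; ∂g/∂b = 4(b - 1) = 0 at b ∈ {1}.
The Hessian is diagonal: diag(g_aa, g_bb). Second derivatives: g_aa(-4)=20, g_aa(-3)=-16, g_aa(1)=80; g_bb(1)=4.
Local minima occur where both diagonal entries positive: (-4, 1), (1, 1). Count: 2.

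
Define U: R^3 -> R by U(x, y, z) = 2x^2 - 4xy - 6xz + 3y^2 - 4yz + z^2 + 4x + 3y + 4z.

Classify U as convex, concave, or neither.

U is quadratic, so its Hessian is the constant matrix H = [[4, -4, -6], [-4, 6, -4], [-6, -4, 2]].
Leading principal minors: 4, 8, -456.
Neither pattern holds ⇒ H is indefinite ⇒ neither convex nor concave.

neither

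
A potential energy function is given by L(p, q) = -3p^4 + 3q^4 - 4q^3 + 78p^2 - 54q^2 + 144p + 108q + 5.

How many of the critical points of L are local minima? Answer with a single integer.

L separates as a function of p plus a function of q, so ∇L=0 decouples.
∂L/∂p = -12(p - 4)(p + 1)(p + 3) = 0 at p ∈ {-3, -1, 4}; ∂L/∂q = 12(q - 3)(q - 1)(q + 3) = 0 at q ∈ {-3, 1, 3}.
The Hessian is diagonal: diag(L_pp, L_qq). Second derivatives: L_pp(-3)=-168, L_pp(-1)=120, L_pp(4)=-420; L_qq(-3)=288, L_qq(1)=-96, L_qq(3)=144.
Local minima occur where both diagonal entries positive: (-1, -3), (-1, 3). Count: 2.

2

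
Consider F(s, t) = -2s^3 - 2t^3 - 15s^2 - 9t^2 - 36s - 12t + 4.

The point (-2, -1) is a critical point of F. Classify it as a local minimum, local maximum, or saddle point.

local maximum

The mixed partial ∂²F/∂s∂t is 0, so the Hessian at any point is diag(F_ss, F_tt) = diag(-6(2s + 5), -6(2t + 3)).
At (-2, -1): H = diag(-6, -6).
Both eigenvalues are negative, so H is negative definite: a local maximum.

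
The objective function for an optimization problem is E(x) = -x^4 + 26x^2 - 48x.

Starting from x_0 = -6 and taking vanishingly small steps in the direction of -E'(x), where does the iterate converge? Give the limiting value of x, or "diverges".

E'(x) = -4(x - 3)(x - 1)(x + 4), so E'(-6) = 504.
Gradient descent moves in the -E' direction, i.e. x is decreasing.
There is no critical point below x=-6, and E' keeps the same sign, so the iterate runs off to −∞.

diverges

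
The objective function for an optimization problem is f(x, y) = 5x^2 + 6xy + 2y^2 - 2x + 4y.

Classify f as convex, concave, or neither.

convex

f is quadratic, so its Hessian is the constant matrix H = [[10, 6], [6, 4]].
det(H) = 4, tr(H) = 14.
det(H) > 0 and tr(H) > 0, so H is positive definite everywhere: convex.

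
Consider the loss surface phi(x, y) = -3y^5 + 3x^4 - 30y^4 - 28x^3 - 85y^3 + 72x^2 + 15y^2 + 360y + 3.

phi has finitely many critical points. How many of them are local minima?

4

phi separates as a function of x plus a function of y, so ∇phi=0 decouples.
∂phi/∂x = 12x(x - 4)(x - 3) = 0 at x ∈ {0, 3, 4}; ∂phi/∂y = -15(y - 1)(y + 2)(y + 3)(y + 4) = 0 at y ∈ {-4, -3, -2, 1}.
The Hessian is diagonal: diag(phi_xx, phi_yy). Second derivatives: phi_xx(0)=144, phi_xx(3)=-36, phi_xx(4)=48; phi_yy(-4)=150, phi_yy(-3)=-60, phi_yy(-2)=90, phi_yy(1)=-900.
Local minima occur where both diagonal entries positive: (0, -4), (0, -2), (4, -4), (4, -2). Count: 4.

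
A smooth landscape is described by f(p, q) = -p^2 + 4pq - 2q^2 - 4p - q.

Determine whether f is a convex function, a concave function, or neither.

f is quadratic, so its Hessian is the constant matrix H = [[-2, 4], [4, -4]].
det(H) = -8, tr(H) = -6.
det(H) < 0, so H is indefinite: neither convex nor concave.

neither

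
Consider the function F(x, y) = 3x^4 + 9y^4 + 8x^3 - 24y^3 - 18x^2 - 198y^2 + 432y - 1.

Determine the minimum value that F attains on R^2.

-1837

F(x,y) separates as P(x) + Q(y) − 1, so its minimum is min P + min Q − 1.
P'(x) = 12x(x - 1)(x + 3) vanishes at x ∈ {-3, 0, 1}; Q'(y) = 36(y - 4)(y - 1)(y + 3) vanishes at y ∈ {-3, 1, 4}.
Local minima of P (where P''>0): P(-3)=-135, P(1)=-7. Local minima of Q: Q(-3)=-1701, Q(4)=-672.
So the global minimum of F is P(-3) + Q(-3) − 1 = -135 − 1701 − 1 = -1837, attained at (-3, -3).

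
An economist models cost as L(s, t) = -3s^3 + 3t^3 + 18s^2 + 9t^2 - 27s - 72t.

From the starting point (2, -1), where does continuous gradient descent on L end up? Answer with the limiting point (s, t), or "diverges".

L is separable, so gradient descent decouples: s follows -∂L/∂s, t follows -∂L/∂t.
∂L/∂s = -9(s - 3)(s - 1); at s=2 this is 9, so s decreases.
∂L/∂t = 9(t - 2)(t + 4); at t=-1 this is -81, so t increases.
s converges to its nearest critical value 1 (a local min of the s-part); t converges to 2. The iterate converges to (1, 2).

(1, 2)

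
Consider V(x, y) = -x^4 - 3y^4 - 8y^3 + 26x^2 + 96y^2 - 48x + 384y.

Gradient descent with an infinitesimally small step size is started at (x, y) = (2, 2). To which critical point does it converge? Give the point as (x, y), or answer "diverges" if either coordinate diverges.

(1, -2)

V is separable, so gradient descent decouples: x follows -∂V/∂x, y follows -∂V/∂y.
∂V/∂x = -4(x - 3)(x - 1)(x + 4); at x=2 this is 24, so x decreases.
∂V/∂y = -12(y - 4)(y + 2)(y + 4); at y=2 this is 576, so y decreases.
x converges to its nearest critical value 1 (a local min of the x-part); y converges to -2. The iterate converges to (1, -2).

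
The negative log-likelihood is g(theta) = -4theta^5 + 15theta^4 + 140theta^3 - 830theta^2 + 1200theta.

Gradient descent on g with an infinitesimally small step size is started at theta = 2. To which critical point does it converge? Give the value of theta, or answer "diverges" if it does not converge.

g'(theta) = -20(theta - 4)(theta - 3)(theta - 1)(theta + 5), so g'(2) = -280.
Gradient descent moves in the -g' direction, i.e. theta is increasing.
The nearest critical point in that direction is theta = 3, where g'' = 320 > 0 (a local minimum). The iterate converges there.

3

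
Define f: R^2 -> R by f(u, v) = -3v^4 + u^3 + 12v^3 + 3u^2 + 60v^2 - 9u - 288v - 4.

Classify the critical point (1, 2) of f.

local minimum

The mixed partial ∂²f/∂u∂v is 0, so the Hessian at any point is diag(f_uu, f_vv) = diag(6(u + 1), 12(-3v^2 + 6v + 10)).
At (1, 2): H = diag(12, 120).
Both eigenvalues are positive, so H is positive definite: a local minimum.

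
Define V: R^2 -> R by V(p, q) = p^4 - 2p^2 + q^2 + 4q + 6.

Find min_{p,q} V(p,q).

1

V(p,q) separates as A(p) + B(q) + 6, so its minimum is min A + min B + 6.
A'(p) = 4p(p - 1)(p + 1) vanishes at p ∈ {-1, 0, 1}; B'(q) = 2q + 4 vanishes at q ∈ {-2}.
Local minima of A (where A''>0): A(-1)=-1, A(1)=-1. Local minima of B: B(-2)=-4.
So the global minimum of V is A(-1) + B(-2) + 6 = -1 − 4 + 6 = 1, attained at (-1, -2).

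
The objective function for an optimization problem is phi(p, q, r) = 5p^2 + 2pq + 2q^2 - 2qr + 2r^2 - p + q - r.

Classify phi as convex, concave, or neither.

phi is quadratic, so its Hessian is the constant matrix H = [[10, 2, 0], [2, 4, -2], [0, -2, 4]].
Leading principal minors: 10, 36, 104.
All positive ⇒ H ≻ 0 ⇒ convex.

convex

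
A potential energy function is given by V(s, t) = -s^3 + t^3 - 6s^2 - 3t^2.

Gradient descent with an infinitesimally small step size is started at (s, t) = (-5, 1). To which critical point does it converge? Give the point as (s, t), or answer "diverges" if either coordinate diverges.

V is separable, so gradient descent decouples: s follows -∂V/∂s, t follows -∂V/∂t.
∂V/∂s = -3s(s + 4); at s=-5 this is -15, so s increases.
∂V/∂t = 3t(t - 2); at t=1 this is -3, so t increases.
s converges to its nearest critical value -4 (a local min of the s-part); t converges to 2. The iterate converges to (-4, 2).

(-4, 2)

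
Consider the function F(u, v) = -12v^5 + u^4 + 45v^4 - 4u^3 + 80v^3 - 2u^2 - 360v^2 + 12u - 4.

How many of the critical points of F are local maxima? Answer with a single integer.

2

F separates as a function of u plus a function of v, so ∇F=0 decouples.
∂F/∂u = 4(u - 3)(u - 1)(u + 1) = 0 at u ∈ {-1, 1, 3}; ∂F/∂v = -60v(v - 3)(v - 2)(v + 2) = 0 at v ∈ {-2, 0, 2, 3}.
The Hessian is diagonal: diag(F_uu, F_vv). Second derivatives: F_uu(-1)=32, F_uu(1)=-16, F_uu(3)=32; F_vv(-2)=2400, F_vv(0)=-720, F_vv(2)=480, F_vv(3)=-900.
Local maxima occur where both diagonal entries negative: (1, 0), (1, 3). Count: 2.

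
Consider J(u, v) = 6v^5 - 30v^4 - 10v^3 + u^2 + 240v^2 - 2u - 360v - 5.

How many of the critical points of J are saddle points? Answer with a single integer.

J separates as a function of u plus a function of v, so ∇J=0 decouples.
∂J/∂u = 2(u - 1) = 0 at u ∈ {1}; ∂J/∂v = 30(v - 3)(v - 2)(v - 1)(v + 2) = 0 at v ∈ {-2, 1, 2, 3}.
The Hessian is diagonal: diag(J_uu, J_vv). Second derivatives: J_uu(1)=2; J_vv(-2)=-1800, J_vv(1)=180, J_vv(2)=-120, J_vv(3)=300.
Saddle points occur where the two diagonal entries have opposite signs: (1, -2), (1, 2). Count: 2.

2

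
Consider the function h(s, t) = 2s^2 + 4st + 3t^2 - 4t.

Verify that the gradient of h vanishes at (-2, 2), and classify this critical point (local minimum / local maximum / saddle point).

∇h = (4s + 4t, 4s + 6t - 4); substituting (-2, 2) gives ∇h = (0, 0), so (-2, 2) is indeed a critical point.
The Hessian of h is constant: H = [[4, 4], [4, 6]].
det(H) = 4·6 − 4² = 8.
det(H) > 0 and tr(H) = 10 > 0, so H is positive definite and the point is a local minimum.

local minimum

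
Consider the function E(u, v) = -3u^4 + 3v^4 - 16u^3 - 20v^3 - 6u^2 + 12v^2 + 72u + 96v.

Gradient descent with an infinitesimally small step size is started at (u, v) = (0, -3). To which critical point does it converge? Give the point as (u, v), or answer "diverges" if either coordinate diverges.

E is separable, so gradient descent decouples: u follows -∂E/∂u, v follows -∂E/∂v.
∂E/∂u = -12(u - 1)(u + 2)(u + 3); at u=0 this is 72, so u decreases.
∂E/∂v = 12(v - 4)(v - 2)(v + 1); at v=-3 this is -840, so v increases.
u converges to its nearest critical value -2 (a local min of the u-part); v converges to -1. The iterate converges to (-2, -1).

(-2, -1)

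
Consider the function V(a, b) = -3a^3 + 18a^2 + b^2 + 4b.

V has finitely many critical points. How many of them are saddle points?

1

V separates as a function of a plus a function of b, so ∇V=0 decouples.
∂V/∂a = -9a(a - 4) = 0 at a ∈ {0, 4}; ∂V/∂b = 2(b + 2) = 0 at b ∈ {-2}.
The Hessian is diagonal: diag(V_aa, V_bb). Second derivatives: V_aa(0)=36, V_aa(4)=-36; V_bb(-2)=2.
Saddle points occur where the two diagonal entries have opposite signs: (4, -2). Count: 1.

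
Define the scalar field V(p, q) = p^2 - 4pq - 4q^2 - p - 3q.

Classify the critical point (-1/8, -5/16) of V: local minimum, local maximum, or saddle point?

saddle point

The Hessian of V is constant: H = [[2, -4], [-4, -8]].
det(H) = 2·(-8) − (-4)² = -32.
Since det(H) < 0, H is indefinite and the critical point is a saddle point.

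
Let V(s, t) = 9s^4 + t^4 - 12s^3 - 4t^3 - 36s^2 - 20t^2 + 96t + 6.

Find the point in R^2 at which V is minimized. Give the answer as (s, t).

(2, -3)

V(s,t) separates as P(s) + Q(t) + 6, so its minimum is min P + min Q + 6.
P'(s) = 36s(s - 2)(s + 1) vanishes at s ∈ {-1, 0, 2}; Q'(t) = 4(t - 4)(t - 2)(t + 3) vanishes at t ∈ {-3, 2, 4}.
Local minima of P (where P''>0): P(-1)=-15, P(2)=-96. Local minima of Q: Q(-3)=-279, Q(4)=64.
So the global minimum of V is P(2) + Q(-3) + 6 = -96 − 279 + 6 = -369, attained at (2, -3).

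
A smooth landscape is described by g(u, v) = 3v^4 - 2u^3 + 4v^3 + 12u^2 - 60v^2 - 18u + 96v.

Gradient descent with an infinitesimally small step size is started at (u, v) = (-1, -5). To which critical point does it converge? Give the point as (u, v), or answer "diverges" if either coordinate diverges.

(1, -4)

g is separable, so gradient descent decouples: u follows -∂g/∂u, v follows -∂g/∂v.
∂g/∂u = -6(u - 3)(u - 1); at u=-1 this is -48, so u increases.
∂g/∂v = 12(v - 2)(v - 1)(v + 4); at v=-5 this is -504, so v increases.
u converges to its nearest critical value 1 (a local min of the u-part); v converges to -4. The iterate converges to (1, -4).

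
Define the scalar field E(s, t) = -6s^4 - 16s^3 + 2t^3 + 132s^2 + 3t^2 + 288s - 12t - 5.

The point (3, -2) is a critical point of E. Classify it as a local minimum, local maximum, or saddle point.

The mixed partial ∂²E/∂s∂t is 0, so the Hessian at any point is diag(E_ss, E_tt) = diag(24(-3s^2 - 4s + 11), 6(2t + 1)).
At (3, -2): H = diag(-672, -18).
Both eigenvalues are negative, so H is negative definite: a local maximum.

local maximum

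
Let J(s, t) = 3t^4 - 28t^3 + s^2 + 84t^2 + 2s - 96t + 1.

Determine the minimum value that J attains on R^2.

-64

J(s,t) separates as P(s) + Q(t) + 1, so its minimum is min P + min Q + 1.
P'(s) = 2s + 2 vanishes at s ∈ {-1}; Q'(t) = 12(t - 4)(t - 2)(t - 1) vanishes at t ∈ {1, 2, 4}.
Local minima of P (where P''>0): P(-1)=-1. Local minima of Q: Q(1)=-37, Q(4)=-64.
So the global minimum of J is P(-1) + Q(4) + 1 = -1 − 64 + 1 = -64, attained at (-1, 4).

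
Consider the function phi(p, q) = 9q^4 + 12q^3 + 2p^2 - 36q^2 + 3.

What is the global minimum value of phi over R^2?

phi(p,q) separates as A(p) + B(q) + 3, so its minimum is min A + min B + 3.
A'(p) = 4p vanishes at p ∈ {0}; B'(q) = 36q(q - 1)(q + 2) vanishes at q ∈ {-2, 0, 1}.
Local minima of A (where A''>0): A(0)=0. Local minima of B: B(-2)=-96, B(1)=-15.
So the global minimum of phi is A(0) + B(-2) + 3 = 0 − 96 + 3 = -93, attained at (0, -2).

-93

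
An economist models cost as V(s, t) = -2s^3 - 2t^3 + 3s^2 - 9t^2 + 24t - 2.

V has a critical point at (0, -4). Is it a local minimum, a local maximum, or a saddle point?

local minimum

The mixed partial ∂²V/∂s∂t is 0, so the Hessian at any point is diag(V_ss, V_tt) = diag(6(-2s + 1), -6(2t + 3)).
At (0, -4): H = diag(6, 30).
Both eigenvalues are positive, so H is positive definite: a local minimum.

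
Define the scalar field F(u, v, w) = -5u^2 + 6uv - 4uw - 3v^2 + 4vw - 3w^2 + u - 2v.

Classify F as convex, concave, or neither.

concave

F is quadratic, so its Hessian is the constant matrix H = [[-10, 6, -4], [6, -6, 4], [-4, 4, -6]].
Leading principal minors: -10, 24, -80.
Signs alternate −, +, − ⇒ H ≺ 0 ⇒ concave.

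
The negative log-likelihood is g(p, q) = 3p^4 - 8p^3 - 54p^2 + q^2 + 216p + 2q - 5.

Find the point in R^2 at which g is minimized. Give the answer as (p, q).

(-3, -1)

g(p,q) separates as A(p) + B(q) − 5, so its minimum is min A + min B − 5.
A'(p) = 12(p - 3)(p - 2)(p + 3) vanishes at p ∈ {-3, 2, 3}; B'(q) = 2q + 2 vanishes at q ∈ {-1}.
Local minima of A (where A''>0): A(-3)=-675, A(3)=189. Local minima of B: B(-1)=-1.
So the global minimum of g is A(-3) + B(-1) − 5 = -675 − 1 − 5 = -681, attained at (-3, -1).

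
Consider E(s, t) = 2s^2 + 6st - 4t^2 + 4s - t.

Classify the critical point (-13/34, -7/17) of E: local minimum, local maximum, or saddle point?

The Hessian of E is constant: H = [[4, 6], [6, -8]].
det(H) = 4·(-8) − 6² = -68.
Since det(H) < 0, H is indefinite and the critical point is a saddle point.

saddle point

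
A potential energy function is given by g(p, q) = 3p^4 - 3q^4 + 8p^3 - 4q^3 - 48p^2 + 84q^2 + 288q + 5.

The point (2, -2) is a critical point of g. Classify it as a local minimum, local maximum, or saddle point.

local minimum

The mixed partial ∂²g/∂p∂q is 0, so the Hessian at any point is diag(g_pp, g_qq) = diag(12(3p^2 + 4p - 8), 12(-3q^2 - 2q + 14)).
At (2, -2): H = diag(144, 72).
Both eigenvalues are positive, so H is positive definite: a local minimum.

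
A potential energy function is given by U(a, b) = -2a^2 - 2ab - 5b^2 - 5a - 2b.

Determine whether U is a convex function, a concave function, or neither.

U is quadratic, so its Hessian is the constant matrix H = [[-4, -2], [-2, -10]].
det(H) = 36, tr(H) = -14.
det(H) > 0 and tr(H) < 0, so H is negative definite everywhere: concave.

concave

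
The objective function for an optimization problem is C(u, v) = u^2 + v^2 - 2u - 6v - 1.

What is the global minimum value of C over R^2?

-11

C(u,v) separates as P(u) + Q(v) − 1, so its minimum is min P + min Q − 1.
P'(u) = 2u - 2 vanishes at u ∈ {1}; Q'(v) = 2v - 6 vanishes at v ∈ {3}.
Local minima of P (where P''>0): P(1)=-1. Local minima of Q: Q(3)=-9.
So the global minimum of C is P(1) + Q(3) − 1 = -1 − 9 − 1 = -11, attained at (1, 3).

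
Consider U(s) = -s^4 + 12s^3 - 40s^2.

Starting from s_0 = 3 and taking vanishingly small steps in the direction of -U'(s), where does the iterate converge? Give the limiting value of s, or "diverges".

4

U'(s) = -4s(s - 5)(s - 4), so U'(3) = -24.
Gradient descent moves in the -U' direction, i.e. s is increasing.
The nearest critical point in that direction is s = 4, where U'' = 16 > 0 (a local minimum). The iterate converges there.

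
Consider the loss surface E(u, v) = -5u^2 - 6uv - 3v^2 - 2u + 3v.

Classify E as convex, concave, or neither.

E is quadratic, so its Hessian is the constant matrix H = [[-10, -6], [-6, -6]].
det(H) = 24, tr(H) = -16.
det(H) > 0 and tr(H) < 0, so H is negative definite everywhere: concave.

concave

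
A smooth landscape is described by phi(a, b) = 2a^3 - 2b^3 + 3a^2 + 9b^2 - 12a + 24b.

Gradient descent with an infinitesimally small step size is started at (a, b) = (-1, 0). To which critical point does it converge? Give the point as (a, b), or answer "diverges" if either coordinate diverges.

(1, -1)

phi is separable, so gradient descent decouples: a follows -∂phi/∂a, b follows -∂phi/∂b.
∂phi/∂a = 6(a - 1)(a + 2); at a=-1 this is -12, so a increases.
∂phi/∂b = -6(b - 4)(b + 1); at b=0 this is 24, so b decreases.
a converges to its nearest critical value 1 (a local min of the a-part); b converges to -1. The iterate converges to (1, -1).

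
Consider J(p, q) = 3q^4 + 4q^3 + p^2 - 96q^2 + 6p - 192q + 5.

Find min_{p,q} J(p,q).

J(p,q) separates as A(p) + B(q) + 5, so its minimum is min A + min B + 5.
A'(p) = 2p + 6 vanishes at p ∈ {-3}; B'(q) = 12(q - 4)(q + 1)(q + 4) vanishes at q ∈ {-4, -1, 4}.
Local minima of A (where A''>0): A(-3)=-9. Local minima of B: B(-4)=-256, B(4)=-1280.
So the global minimum of J is A(-3) + B(4) + 5 = -9 − 1280 + 5 = -1284, attained at (-3, 4).

-1284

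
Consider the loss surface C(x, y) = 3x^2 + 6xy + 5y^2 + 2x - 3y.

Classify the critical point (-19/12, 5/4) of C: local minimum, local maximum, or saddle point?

local minimum

The Hessian of C is constant: H = [[6, 6], [6, 10]].
det(H) = 6·10 − 6² = 24.
det(H) > 0 and tr(H) = 16 > 0, so H is positive definite and the point is a local minimum.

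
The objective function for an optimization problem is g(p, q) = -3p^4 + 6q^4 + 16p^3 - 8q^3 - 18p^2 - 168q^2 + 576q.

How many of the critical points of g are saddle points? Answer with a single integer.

g separates as a function of p plus a function of q, so ∇g=0 decouples.
∂g/∂p = -12p(p - 3)(p - 1) = 0 at p ∈ {0, 1, 3}; ∂g/∂q = 24(q - 3)(q - 2)(q + 4) = 0 at q ∈ {-4, 2, 3}.
The Hessian is diagonal: diag(g_pp, g_qq). Second derivatives: g_pp(0)=-36, g_pp(1)=24, g_pp(3)=-72; g_qq(-4)=1008, g_qq(2)=-144, g_qq(3)=168.
Saddle points occur where the two diagonal entries have opposite signs: (0, -4), (0, 3), (1, 2), (3, -4), (3, 3). Count: 5.

5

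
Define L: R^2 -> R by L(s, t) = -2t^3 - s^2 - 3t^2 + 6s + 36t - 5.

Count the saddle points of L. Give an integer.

1

L separates as a function of s plus a function of t, so ∇L=0 decouples.
∂L/∂s = -2(s - 3) = 0 at s ∈ {3}; ∂L/∂t = -6(t - 2)(t + 3) = 0 at t ∈ {-3, 2}.
The Hessian is diagonal: diag(L_ss, L_tt). Second derivatives: L_ss(3)=-2; L_tt(-3)=30, L_tt(2)=-30.
Saddle points occur where the two diagonal entries have opposite signs: (3, -3). Count: 1.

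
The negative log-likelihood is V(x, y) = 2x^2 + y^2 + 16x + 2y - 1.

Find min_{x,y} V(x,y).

-34

V(x,y) separates as P(x) + Q(y) − 1, so its minimum is min P + min Q − 1.
P'(x) = 4x + 16 vanishes at x ∈ {-4}; Q'(y) = 2y + 2 vanishes at y ∈ {-1}.
Local minima of P (where P''>0): P(-4)=-32. Local minima of Q: Q(-1)=-1.
So the global minimum of V is P(-4) + Q(-1) − 1 = -32 − 1 − 1 = -34, attained at (-4, -1).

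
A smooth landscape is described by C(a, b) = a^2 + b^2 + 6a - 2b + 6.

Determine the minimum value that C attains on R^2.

-4

C(a,b) separates as P(a) + Q(b) + 6, so its minimum is min P + min Q + 6.
P'(a) = 2a + 6 vanishes at a ∈ {-3}; Q'(b) = 2b - 2 vanishes at b ∈ {1}.
Local minima of P (where P''>0): P(-3)=-9. Local minima of Q: Q(1)=-1.
So the global minimum of C is P(-3) + Q(1) + 6 = -9 − 1 + 6 = -4, attained at (-3, 1).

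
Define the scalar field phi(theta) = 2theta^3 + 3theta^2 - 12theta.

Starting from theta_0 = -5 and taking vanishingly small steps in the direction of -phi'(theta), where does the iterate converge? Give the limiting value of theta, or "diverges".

phi'(theta) = 6(theta - 1)(theta + 2), so phi'(-5) = 108.
Gradient descent moves in the -phi' direction, i.e. theta is decreasing.
There is no critical point below theta=-5, and phi' keeps the same sign, so the iterate runs off to −∞.

diverges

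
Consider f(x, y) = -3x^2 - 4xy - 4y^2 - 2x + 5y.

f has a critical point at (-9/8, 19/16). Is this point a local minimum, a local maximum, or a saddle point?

local maximum

The Hessian of f is constant: H = [[-6, -4], [-4, -8]].
det(H) = (-6)·(-8) − (-4)² = 32.
det(H) > 0 and tr(H) = -14 < 0, so H is negative definite and the point is a local maximum.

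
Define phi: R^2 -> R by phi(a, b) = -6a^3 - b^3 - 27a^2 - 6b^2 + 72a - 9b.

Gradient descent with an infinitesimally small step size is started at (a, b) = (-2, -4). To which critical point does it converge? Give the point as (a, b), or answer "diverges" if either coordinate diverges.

phi is separable, so gradient descent decouples: a follows -∂phi/∂a, b follows -∂phi/∂b.
∂phi/∂a = -18(a - 1)(a + 4); at a=-2 this is 108, so a decreases.
∂phi/∂b = -3(b + 1)(b + 3); at b=-4 this is -9, so b increases.
a converges to its nearest critical value -4 (a local min of the a-part); b converges to -3. The iterate converges to (-4, -3).

(-4, -3)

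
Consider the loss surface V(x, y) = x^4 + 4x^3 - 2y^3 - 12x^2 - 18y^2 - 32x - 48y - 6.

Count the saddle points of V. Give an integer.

3

V separates as a function of x plus a function of y, so ∇V=0 decouples.
∂V/∂x = 4(x - 2)(x + 1)(x + 4) = 0 at x ∈ {-4, -1, 2}; ∂V/∂y = -6(y + 2)(y + 4) = 0 at y ∈ {-4, -2}.
The Hessian is diagonal: diag(V_xx, V_yy). Second derivatives: V_xx(-4)=72, V_xx(-1)=-36, V_xx(2)=72; V_yy(-4)=12, V_yy(-2)=-12.
Saddle points occur where the two diagonal entries have opposite signs: (-4, -2), (-1, -4), (2, -2). Count: 3.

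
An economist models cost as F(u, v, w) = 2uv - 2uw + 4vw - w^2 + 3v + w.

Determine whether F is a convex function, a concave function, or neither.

F is quadratic, so its Hessian is the constant matrix H = [[0, 2, -2], [2, 0, 4], [-2, 4, -2]].
Leading principal minors: 0, -4, -24.
Neither pattern holds ⇒ H is indefinite ⇒ neither convex nor concave.

neither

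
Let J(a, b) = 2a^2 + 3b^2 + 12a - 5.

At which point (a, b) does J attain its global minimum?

J(a,b) separates as P(a) + Q(b) − 5, so its minimum is min P + min Q − 5.
P'(a) = 4a + 12 vanishes at a ∈ {-3}; Q'(b) = 6b vanishes at b ∈ {0}.
Local minima of P (where P''>0): P(-3)=-18. Local minima of Q: Q(0)=0.
So the global minimum of J is P(-3) + Q(0) − 5 = -18 + 0 − 5 = -23, attained at (-3, 0).

(-3, 0)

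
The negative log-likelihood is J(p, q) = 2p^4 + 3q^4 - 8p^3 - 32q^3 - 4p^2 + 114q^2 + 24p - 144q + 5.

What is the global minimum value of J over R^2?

J(p,q) separates as A(p) + B(q) + 5, so its minimum is min A + min B + 5.
A'(p) = 8(p - 3)(p - 1)(p + 1) vanishes at p ∈ {-1, 1, 3}; B'(q) = 12(q - 4)(q - 3)(q - 1) vanishes at q ∈ {1, 3, 4}.
Local minima of A (where A''>0): A(-1)=-18, A(3)=-18. Local minima of B: B(1)=-59, B(4)=-32.
So the global minimum of J is A(-1) + B(1) + 5 = -18 − 59 + 5 = -72, attained at (-1, 1).

-72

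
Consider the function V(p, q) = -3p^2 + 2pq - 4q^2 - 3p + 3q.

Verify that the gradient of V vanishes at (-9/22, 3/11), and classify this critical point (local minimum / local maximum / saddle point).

local maximum

∇V = (-6p + 2q - 3, 2p - 8q + 3); substituting (-9/22, 3/11) gives ∇V = (0, 0), so (-9/22, 3/11) is indeed a critical point.
The Hessian of V is constant: H = [[-6, 2], [2, -8]].
det(H) = (-6)·(-8) − 2² = 44.
det(H) > 0 and tr(H) = -14 < 0, so H is negative definite and the point is a local maximum.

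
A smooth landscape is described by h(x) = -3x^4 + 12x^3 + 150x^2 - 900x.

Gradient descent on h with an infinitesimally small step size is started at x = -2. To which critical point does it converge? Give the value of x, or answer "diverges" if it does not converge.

h'(x) = -12(x - 5)(x - 3)(x + 5), so h'(-2) = -1260.
Gradient descent moves in the -h' direction, i.e. x is increasing.
The nearest critical point in that direction is x = 3, where h'' = 192 > 0 (a local minimum). The iterate converges there.

3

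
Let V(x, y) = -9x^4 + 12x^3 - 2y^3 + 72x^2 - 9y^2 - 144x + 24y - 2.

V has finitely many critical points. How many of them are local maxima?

V separates as a function of x plus a function of y, so ∇V=0 decouples.
∂V/∂x = -36(x - 2)(x - 1)(x + 2) = 0 at x ∈ {-2, 1, 2}; ∂V/∂y = -6(y - 1)(y + 4) = 0 at y ∈ {-4, 1}.
The Hessian is diagonal: diag(V_xx, V_yy). Second derivatives: V_xx(-2)=-432, V_xx(1)=108, V_xx(2)=-144; V_yy(-4)=30, V_yy(1)=-30.
Local maxima occur where both diagonal entries negative: (-2, 1), (2, 1). Count: 2.

2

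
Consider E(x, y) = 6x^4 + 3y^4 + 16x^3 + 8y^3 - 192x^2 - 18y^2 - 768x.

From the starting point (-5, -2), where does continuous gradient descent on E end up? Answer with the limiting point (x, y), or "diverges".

(-4, -3)

E is separable, so gradient descent decouples: x follows -∂E/∂x, y follows -∂E/∂y.
∂E/∂x = 24(x - 4)(x + 2)(x + 4); at x=-5 this is -648, so x increases.
∂E/∂y = 12y(y - 1)(y + 3); at y=-2 this is 72, so y decreases.
x converges to its nearest critical value -4 (a local min of the x-part); y converges to -3. The iterate converges to (-4, -3).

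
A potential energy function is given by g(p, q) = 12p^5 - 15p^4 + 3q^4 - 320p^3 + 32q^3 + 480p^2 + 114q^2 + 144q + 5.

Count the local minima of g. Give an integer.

4

g separates as a function of p plus a function of q, so ∇g=0 decouples.
∂g/∂p = 60p(p - 4)(p - 1)(p + 4) = 0 at p ∈ {-4, 0, 1, 4}; ∂g/∂q = 12(q + 1)(q + 3)(q + 4) = 0 at q ∈ {-4, -3, -1}.
The Hessian is diagonal: diag(g_pp, g_qq). Second derivatives: g_pp(-4)=-9600, g_pp(0)=960, g_pp(1)=-900, g_pp(4)=5760; g_qq(-4)=36, g_qq(-3)=-24, g_qq(-1)=72.
Local minima occur where both diagonal entries positive: (0, -4), (0, -1), (4, -4), (4, -1). Count: 4.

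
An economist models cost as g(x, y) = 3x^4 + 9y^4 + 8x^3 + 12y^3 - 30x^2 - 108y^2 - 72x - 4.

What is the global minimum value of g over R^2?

-723

g(x,y) separates as P(x) + Q(y) − 4, so its minimum is min P + min Q − 4.
P'(x) = 12(x - 2)(x + 1)(x + 3) vanishes at x ∈ {-3, -1, 2}; Q'(y) = 36y(y - 2)(y + 3) vanishes at y ∈ {-3, 0, 2}.
Local minima of P (where P''>0): P(-3)=-27, P(2)=-152. Local minima of Q: Q(-3)=-567, Q(2)=-192.
So the global minimum of g is P(2) + Q(-3) − 4 = -152 − 567 − 4 = -723, attained at (2, -3).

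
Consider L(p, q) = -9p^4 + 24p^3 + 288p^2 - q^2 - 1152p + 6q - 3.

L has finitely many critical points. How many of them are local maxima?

L separates as a function of p plus a function of q, so ∇L=0 decouples.
∂L/∂p = -36(p - 4)(p - 2)(p + 4) = 0 at p ∈ {-4, 2, 4}; ∂L/∂q = -2(q - 3) = 0 at q ∈ {3}.
The Hessian is diagonal: diag(L_pp, L_qq). Second derivatives: L_pp(-4)=-1728, L_pp(2)=432, L_pp(4)=-576; L_qq(3)=-2.
Local maxima occur where both diagonal entries negative: (-4, 3), (4, 3). Count: 2.

2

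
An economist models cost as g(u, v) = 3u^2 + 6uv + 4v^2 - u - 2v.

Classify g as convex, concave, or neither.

convex

g is quadratic, so its Hessian is the constant matrix H = [[6, 6], [6, 8]].
det(H) = 12, tr(H) = 14.
det(H) > 0 and tr(H) > 0, so H is positive definite everywhere: convex.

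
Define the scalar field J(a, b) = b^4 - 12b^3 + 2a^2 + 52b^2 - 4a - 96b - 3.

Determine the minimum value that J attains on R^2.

J(a,b) separates as P(a) + Q(b) − 3, so its minimum is min P + min Q − 3.
P'(a) = 4a - 4 vanishes at a ∈ {1}; Q'(b) = 4(b - 4)(b - 3)(b - 2) vanishes at b ∈ {2, 3, 4}.
Local minima of P (where P''>0): P(1)=-2. Local minima of Q: Q(2)=-64, Q(4)=-64.
So the global minimum of J is P(1) + Q(2) − 3 = -2 − 64 − 3 = -69, attained at (1, 2).

-69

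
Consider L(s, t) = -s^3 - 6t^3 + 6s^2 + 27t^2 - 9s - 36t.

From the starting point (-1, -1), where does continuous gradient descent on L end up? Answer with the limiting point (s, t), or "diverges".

(1, 1)

L is separable, so gradient descent decouples: s follows -∂L/∂s, t follows -∂L/∂t.
∂L/∂s = -3(s - 3)(s - 1); at s=-1 this is -24, so s increases.
∂L/∂t = -18(t - 2)(t - 1); at t=-1 this is -108, so t increases.
s converges to its nearest critical value 1 (a local min of the s-part); t converges to 1. The iterate converges to (1, 1).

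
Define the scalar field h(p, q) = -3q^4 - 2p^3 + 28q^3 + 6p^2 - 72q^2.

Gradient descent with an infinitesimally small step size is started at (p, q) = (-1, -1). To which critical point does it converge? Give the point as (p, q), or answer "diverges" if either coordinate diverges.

diverges

h is separable, so gradient descent decouples: p follows -∂h/∂p, q follows -∂h/∂q.
∂h/∂p = -6p(p - 2); at p=-1 this is -18, so p increases.
∂h/∂q = -12q(q - 4)(q - 3); at q=-1 this is 240, so q decreases.
The q-coordinate has no critical point in that direction and runs off to infinity.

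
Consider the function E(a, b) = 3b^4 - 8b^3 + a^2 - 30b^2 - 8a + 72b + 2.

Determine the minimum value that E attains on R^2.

-166

E(a,b) separates as P(a) + Q(b) + 2, so its minimum is min P + min Q + 2.
P'(a) = 2a - 8 vanishes at a ∈ {4}; Q'(b) = 12(b - 3)(b - 1)(b + 2) vanishes at b ∈ {-2, 1, 3}.
Local minima of P (where P''>0): P(4)=-16. Local minima of Q: Q(-2)=-152, Q(3)=-27.
So the global minimum of E is P(4) + Q(-2) + 2 = -16 − 152 + 2 = -166, attained at (4, -2).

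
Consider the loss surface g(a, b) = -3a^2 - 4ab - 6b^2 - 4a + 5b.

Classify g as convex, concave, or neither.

concave

g is quadratic, so its Hessian is the constant matrix H = [[-6, -4], [-4, -12]].
det(H) = 56, tr(H) = -18.
det(H) > 0 and tr(H) < 0, so H is negative definite everywhere: concave.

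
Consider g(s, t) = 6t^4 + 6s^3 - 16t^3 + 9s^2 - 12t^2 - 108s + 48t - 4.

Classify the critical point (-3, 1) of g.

The mixed partial ∂²g/∂s∂t is 0, so the Hessian at any point is diag(g_ss, g_tt) = diag(18(2s + 1), 24(3t^2 - 4t - 1)).
At (-3, 1): H = diag(-90, -48).
Both eigenvalues are negative, so H is negative definite: a local maximum.

local maximum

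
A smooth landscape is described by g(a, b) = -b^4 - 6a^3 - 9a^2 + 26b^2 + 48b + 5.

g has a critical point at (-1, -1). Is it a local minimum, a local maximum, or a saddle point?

The mixed partial ∂²g/∂a∂b is 0, so the Hessian at any point is diag(g_aa, g_bb) = diag(-18(2a + 1), 4(-3b^2 + 13)).
At (-1, -1): H = diag(18, 40).
Both eigenvalues are positive, so H is positive definite: a local minimum.

local minimum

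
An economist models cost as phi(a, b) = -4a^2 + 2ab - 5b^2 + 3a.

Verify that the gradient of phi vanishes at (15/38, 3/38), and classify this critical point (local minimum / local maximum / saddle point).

local maximum

∇phi = (-8a + 2b + 3, 2a - 10b); substituting (15/38, 3/38) gives ∇phi = (0, 0), so (15/38, 3/38) is indeed a critical point.
The Hessian of phi is constant: H = [[-8, 2], [2, -10]].
det(H) = (-8)·(-10) − 2² = 76.
det(H) > 0 and tr(H) = -18 < 0, so H is negative definite and the point is a local maximum.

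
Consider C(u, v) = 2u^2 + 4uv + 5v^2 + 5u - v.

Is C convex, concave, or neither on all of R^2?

C is quadratic, so its Hessian is the constant matrix H = [[4, 4], [4, 10]].
det(H) = 24, tr(H) = 14.
det(H) > 0 and tr(H) > 0, so H is positive definite everywhere: convex.

convex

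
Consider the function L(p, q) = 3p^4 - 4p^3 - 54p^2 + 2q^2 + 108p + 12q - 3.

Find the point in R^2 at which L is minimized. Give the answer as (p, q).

(-3, -3)

L(p,q) separates as A(p) + B(q) − 3, so its minimum is min A + min B − 3.
A'(p) = 12(p - 3)(p - 1)(p + 3) vanishes at p ∈ {-3, 1, 3}; B'(q) = 4q + 12 vanishes at q ∈ {-3}.
Local minima of A (where A''>0): A(-3)=-459, A(3)=-27. Local minima of B: B(-3)=-18.
So the global minimum of L is A(-3) + B(-3) − 3 = -459 − 18 − 3 = -480, attained at (-3, -3).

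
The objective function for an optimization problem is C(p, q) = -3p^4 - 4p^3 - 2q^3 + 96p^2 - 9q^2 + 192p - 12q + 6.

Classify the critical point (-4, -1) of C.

The mixed partial ∂²C/∂p∂q is 0, so the Hessian at any point is diag(C_pp, C_qq) = diag(12(-3p^2 - 2p + 16), -6(2q + 3)).
At (-4, -1): H = diag(-288, -6).
Both eigenvalues are negative, so H is negative definite: a local maximum.

local maximum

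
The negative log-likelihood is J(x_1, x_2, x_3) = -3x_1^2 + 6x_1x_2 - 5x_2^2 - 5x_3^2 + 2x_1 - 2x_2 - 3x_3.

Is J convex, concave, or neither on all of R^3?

J is quadratic, so its Hessian is the constant matrix H = [[-6, 6, 0], [6, -10, 0], [0, 0, -10]].
Leading principal minors: -6, 24, -240.
Signs alternate −, +, − ⇒ H ≺ 0 ⇒ concave.

concave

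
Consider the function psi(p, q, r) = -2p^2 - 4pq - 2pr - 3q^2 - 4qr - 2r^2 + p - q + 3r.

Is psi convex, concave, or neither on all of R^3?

psi is quadratic, so its Hessian is the constant matrix H = [[-4, -4, -2], [-4, -6, -4], [-2, -4, -4]].
Leading principal minors: -4, 8, -8.
Signs alternate −, +, − ⇒ H ≺ 0 ⇒ concave.

concave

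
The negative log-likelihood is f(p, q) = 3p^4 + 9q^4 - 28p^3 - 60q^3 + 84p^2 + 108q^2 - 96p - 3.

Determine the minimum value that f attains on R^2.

-67

f(p,q) separates as A(p) + B(q) − 3, so its minimum is min A + min B − 3.
A'(p) = 12(p - 4)(p - 2)(p - 1) vanishes at p ∈ {1, 2, 4}; B'(q) = 36q(q - 3)(q - 2) vanishes at q ∈ {0, 2, 3}.
Local minima of A (where A''>0): A(1)=-37, A(4)=-64. Local minima of B: B(0)=0, B(3)=81.
So the global minimum of f is A(4) + B(0) − 3 = -64 + 0 − 3 = -67, attained at (4, 0).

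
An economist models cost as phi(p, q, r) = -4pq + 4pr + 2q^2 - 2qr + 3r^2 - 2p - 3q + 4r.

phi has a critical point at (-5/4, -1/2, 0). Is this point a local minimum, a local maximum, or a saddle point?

The Hessian is constant: H = [[0, -4, 4], [-4, 4, -2], [4, -2, 6]].
Leading principal minors: Δ₁ = 0, Δ₂ = -16, Δ₃ = -96.
The minors fit neither the all-positive nor the alternating-sign pattern, so H is indefinite: a saddle point.

saddle point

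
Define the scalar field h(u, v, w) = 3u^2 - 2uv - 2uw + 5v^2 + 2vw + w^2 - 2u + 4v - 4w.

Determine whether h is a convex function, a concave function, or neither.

h is quadratic, so its Hessian is the constant matrix H = [[6, -2, -2], [-2, 10, 2], [-2, 2, 2]].
Leading principal minors: 6, 56, 64.
All positive ⇒ H ≻ 0 ⇒ convex.

convex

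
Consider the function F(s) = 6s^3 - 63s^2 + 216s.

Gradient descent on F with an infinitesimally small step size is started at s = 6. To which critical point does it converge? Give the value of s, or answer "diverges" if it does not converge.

4

F'(s) = 18(s - 4)(s - 3), so F'(6) = 108.
Gradient descent moves in the -F' direction, i.e. s is decreasing.
The nearest critical point in that direction is s = 4, where F'' = 18 > 0 (a local minimum). The iterate converges there.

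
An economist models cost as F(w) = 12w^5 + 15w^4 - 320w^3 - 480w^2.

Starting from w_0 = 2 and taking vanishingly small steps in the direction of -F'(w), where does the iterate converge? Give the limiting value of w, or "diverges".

4

F'(w) = 60w(w - 4)(w + 1)(w + 4), so F'(2) = -4320.
Gradient descent moves in the -F' direction, i.e. w is increasing.
The nearest critical point in that direction is w = 4, where F'' = 9600 > 0 (a local minimum). The iterate converges there.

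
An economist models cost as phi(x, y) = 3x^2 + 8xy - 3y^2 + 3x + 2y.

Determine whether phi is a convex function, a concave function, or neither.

phi is quadratic, so its Hessian is the constant matrix H = [[6, 8], [8, -6]].
det(H) = -100, tr(H) = 0.
det(H) < 0, so H is indefinite: neither convex nor concave.

neither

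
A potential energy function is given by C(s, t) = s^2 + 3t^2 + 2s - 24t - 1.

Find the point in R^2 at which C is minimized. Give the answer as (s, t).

C(s,t) separates as P(s) + Q(t) − 1, so its minimum is min P + min Q − 1.
P'(s) = 2s + 2 vanishes at s ∈ {-1}; Q'(t) = 6(t - 4) vanishes at t ∈ {4}.
Local minima of P (where P''>0): P(-1)=-1. Local minima of Q: Q(4)=-48.
So the global minimum of C is P(-1) + Q(4) − 1 = -1 − 48 − 1 = -50, attained at (-1, 4).

(-1, 4)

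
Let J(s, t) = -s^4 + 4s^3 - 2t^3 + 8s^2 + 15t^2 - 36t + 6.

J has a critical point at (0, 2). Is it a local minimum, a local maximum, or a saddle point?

The mixed partial ∂²J/∂s∂t is 0, so the Hessian at any point is diag(J_ss, J_tt) = diag(4(-3s^2 + 6s + 4), 6(-2t + 5)).
At (0, 2): H = diag(16, 6).
Both eigenvalues are positive, so H is positive definite: a local minimum.

local minimum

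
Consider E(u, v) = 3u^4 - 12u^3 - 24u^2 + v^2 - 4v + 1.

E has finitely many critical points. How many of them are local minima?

2

E separates as a function of u plus a function of v, so ∇E=0 decouples.
∂E/∂u = 12u(u - 4)(u + 1) = 0 at u ∈ {-1, 0, 4}; ∂E/∂v = 2(v - 2) = 0 at v ∈ {2}.
The Hessian is diagonal: diag(E_uu, E_vv). Second derivatives: E_uu(-1)=60, E_uu(0)=-48, E_uu(4)=240; E_vv(2)=2.
Local minima occur where both diagonal entries positive: (-1, 2), (4, 2). Count: 2.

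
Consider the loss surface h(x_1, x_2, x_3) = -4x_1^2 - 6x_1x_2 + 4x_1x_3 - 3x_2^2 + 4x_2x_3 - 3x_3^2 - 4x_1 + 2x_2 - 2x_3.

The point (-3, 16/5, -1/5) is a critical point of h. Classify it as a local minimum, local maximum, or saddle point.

local maximum

The Hessian is constant: H = [[-8, -6, 4], [-6, -6, 4], [4, 4, -6]].
Leading principal minors: Δ₁ = -8, Δ₂ = 12, Δ₃ = -40.
The minors alternate sign starting negative (−, +, −), so H is negative definite: a local maximum.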